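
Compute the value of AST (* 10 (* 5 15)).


Evaluate inner: (* 5 15) = 75
Evaluate root: (* 10 75) = 750
Result: 750


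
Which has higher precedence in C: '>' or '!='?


'>' is relational (level 7); '!=' is equality (level 6)
Higher level binds tighter
'>' has higher precedence than '!='


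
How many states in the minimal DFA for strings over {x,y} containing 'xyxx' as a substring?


KMP-style automaton: 4 progress states + 1 absorbing accept = 5
Minimal DFA: 5 states


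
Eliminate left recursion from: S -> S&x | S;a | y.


Left-recursive alternatives: S&x, S;a; non-recursive: y
Introduce S': S -> yS', S' -> &xS' | ;aS' | ε


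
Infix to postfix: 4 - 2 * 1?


* has higher precedence, evaluate 2*1 first
Postfix: 4 2 1 * -


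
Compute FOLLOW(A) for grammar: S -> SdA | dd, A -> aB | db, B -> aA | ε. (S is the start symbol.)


$ ∈ FOLLOW(S). For each A -> αBβ: add FIRST(β)\{ε} to FOLLOW(B); if β nullable, add FOLLOW(A).
FOLLOW(A) = {$, d}


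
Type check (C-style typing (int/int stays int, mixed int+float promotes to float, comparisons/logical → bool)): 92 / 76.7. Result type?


Operand types: int / float
Rule: mixed int/float promotes to float; int/int stays int
Result type: float


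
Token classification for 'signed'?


Pattern: reserved word
Type: KEYWORD


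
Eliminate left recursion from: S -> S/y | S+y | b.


Left-recursive alternatives: S/y, S+y; non-recursive: b
Introduce S': S -> bS', S' -> /yS' | +yS' | ε


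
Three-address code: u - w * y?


Break into single-operator statements:
t1 = w * y
t2 = u - t1


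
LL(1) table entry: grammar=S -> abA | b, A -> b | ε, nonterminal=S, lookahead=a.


For [S, a]: 'a' ∈ FIRST(abA)
Entry: S -> abA


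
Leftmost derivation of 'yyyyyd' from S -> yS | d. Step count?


Derivation: S => yS => yyS => yyyS => yyyyS => yyyyyS => yyyyyd
Steps: 6


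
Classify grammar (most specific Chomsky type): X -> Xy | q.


Left-linear: every RHS is a terminal or one nonterminal followed by a terminal
Classification: Type 3 (Regular)


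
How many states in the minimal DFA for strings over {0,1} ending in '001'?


Track the longest suffix of input matching a prefix of '001': 4 classes (prefixes of length 0..3)
Minimal DFA: 4 states


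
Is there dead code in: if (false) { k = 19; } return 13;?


condition is constant false, so the whole block is unreachable
Dead: 'if (false) { k = 19; }'


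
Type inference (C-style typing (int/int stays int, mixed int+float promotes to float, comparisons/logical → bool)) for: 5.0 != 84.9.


Operand types: float != float
Rule: comparison yields bool
Result type: bool


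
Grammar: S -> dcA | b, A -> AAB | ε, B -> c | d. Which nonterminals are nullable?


A nonterminal is nullable iff some alternative derives ε (directly, or every symbol in it is nullable)
Nullable: {A}


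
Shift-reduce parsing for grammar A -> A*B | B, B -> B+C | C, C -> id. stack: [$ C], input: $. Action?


'C' (not preceded by B+) is the handle for B -> C
Action: reduce (B -> C)


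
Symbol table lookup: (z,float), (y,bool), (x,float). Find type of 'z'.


Lookup 'z' → type float


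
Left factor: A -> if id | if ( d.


Common prefix: 'if'
Factored: A -> if A', A' -> id | ( d


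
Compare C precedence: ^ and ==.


'==' is equality (level 6); '^' is bitwise XOR (level 4)
Higher level binds tighter
'==' has higher precedence than '^'


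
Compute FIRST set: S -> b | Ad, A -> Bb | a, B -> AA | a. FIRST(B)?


Per alternative of B: FIRST(AA) = {a}; FIRST(a) = {a}
FIRST(B) = {a}


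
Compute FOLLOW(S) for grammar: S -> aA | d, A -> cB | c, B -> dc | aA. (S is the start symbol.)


$ ∈ FOLLOW(S). For each A -> αBβ: add FIRST(β)\{ε} to FOLLOW(B); if β nullable, add FOLLOW(A).
FOLLOW(S) = {$}


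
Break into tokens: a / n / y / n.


Scan left to right, longest-match per lexeme
Tokens: ID(a), OP(/), ID(n), OP(/), ID(y), OP(/), ID(n)


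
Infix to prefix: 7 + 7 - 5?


left-to-right (same/higher precedence on left): tree is (- (+ 7 7) 5)
Prefix: - + 7 7 5


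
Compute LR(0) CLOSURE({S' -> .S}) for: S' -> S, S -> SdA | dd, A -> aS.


Start: S' -> .S
For each item with dot before a nonterminal B, add B -> .γ for every B-production
Closure: [S' -> .S, S -> .SdA, S -> .dd]


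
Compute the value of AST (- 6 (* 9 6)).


Evaluate inner: (* 9 6) = 54
Evaluate root: (- 6 54) = -48
Result: -48


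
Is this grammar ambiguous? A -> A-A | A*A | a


'a-a*a' has two parse trees (no precedence encoded between - and *)
Ambiguous


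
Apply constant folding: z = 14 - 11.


14 - 11 = 3 at compile time
Optimized: z = 3


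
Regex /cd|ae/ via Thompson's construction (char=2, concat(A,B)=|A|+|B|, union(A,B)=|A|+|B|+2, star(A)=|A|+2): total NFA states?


Syntax tree has 4 char leaf(s), 1 union(s), 0 star(s)
chars contribute 4×2 = 8; each union adds +2; each star adds +2
Total: 8 + 2 + 0 = 10 states


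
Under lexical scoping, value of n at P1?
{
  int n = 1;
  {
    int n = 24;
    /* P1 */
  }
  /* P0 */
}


n declared in the same block as P1
n = 24


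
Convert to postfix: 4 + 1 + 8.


Left to right (same or higher precedence on left)
Postfix: 4 1 + 8 +


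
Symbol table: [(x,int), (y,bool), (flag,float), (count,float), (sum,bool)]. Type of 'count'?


Lookup 'count' → type float


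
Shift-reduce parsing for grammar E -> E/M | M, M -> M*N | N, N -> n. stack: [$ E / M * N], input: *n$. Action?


handle 'M*N' on top
Action: reduce (M -> M*N)


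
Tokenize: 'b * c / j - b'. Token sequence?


Scan left to right, longest-match per lexeme
Tokens: ID(b), OP(*), ID(c), OP(/), ID(j), OP(-), ID(b)


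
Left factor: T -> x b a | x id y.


Common prefix: 'x'
Factored: T -> x T', T' -> b a | id y


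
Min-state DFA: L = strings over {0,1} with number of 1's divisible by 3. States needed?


Track (count of 1) mod 3: states 0..2, accept at 0
Minimal DFA: 3 states


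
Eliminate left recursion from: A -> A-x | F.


Left-recursive alternatives: A-x; non-recursive: F
Introduce A': A -> FA', A' -> -xA' | ε


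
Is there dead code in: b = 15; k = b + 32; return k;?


b is read by k's definition; k is returned
No dead code


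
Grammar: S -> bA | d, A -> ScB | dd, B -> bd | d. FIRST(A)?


Per alternative of A: FIRST(ScB) = {b, d}; FIRST(dd) = {d}
FIRST(A) = {b, d}


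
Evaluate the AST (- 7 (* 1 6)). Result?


Evaluate inner: (* 1 6) = 6
Evaluate root: (- 7 6) = 1
Result: 1


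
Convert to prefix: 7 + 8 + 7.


left-to-right (same/higher precedence on left): tree is (+ (+ 7 8) 7)
Prefix: + + 7 8 7


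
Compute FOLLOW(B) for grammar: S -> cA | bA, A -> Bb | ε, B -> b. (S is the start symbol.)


$ ∈ FOLLOW(S). For each A -> αBβ: add FIRST(β)\{ε} to FOLLOW(B); if β nullable, add FOLLOW(A).
FOLLOW(B) = {b}


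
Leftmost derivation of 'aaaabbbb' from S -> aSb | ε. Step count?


Derivation: S => aSb => aaSbb => aaaSbbb => aaaaSbbbb => aaaabbbb
Steps: 5


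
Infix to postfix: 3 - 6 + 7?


Left to right (same or higher precedence on left)
Postfix: 3 6 - 7 +


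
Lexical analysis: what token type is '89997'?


Pattern: digits only
Type: INTEGER_LITERAL


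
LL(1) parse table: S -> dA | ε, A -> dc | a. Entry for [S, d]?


For [S, d]: 'd' ∈ FIRST(dA)
Entry: S -> dA


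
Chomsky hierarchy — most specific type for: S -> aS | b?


Right-linear: every RHS is a terminal or a terminal followed by one nonterminal
Classification: Type 3 (Regular)


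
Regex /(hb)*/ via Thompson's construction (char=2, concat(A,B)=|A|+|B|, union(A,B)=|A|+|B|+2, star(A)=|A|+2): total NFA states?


Syntax tree has 2 char leaf(s), 0 union(s), 1 star(s)
chars contribute 2×2 = 4; each union adds +2; each star adds +2
Total: 4 + 0 + 2 = 6 states


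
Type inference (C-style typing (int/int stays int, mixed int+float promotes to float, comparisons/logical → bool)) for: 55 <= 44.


Operand types: int <= int
Rule: comparison yields bool
Result type: bool


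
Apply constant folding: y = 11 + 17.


11 + 17 = 28 at compile time
Optimized: y = 28


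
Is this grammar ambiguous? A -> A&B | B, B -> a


precedence layered via separate nonterminal B: deterministic
Unambiguous


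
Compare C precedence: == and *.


'*' is multiplicative (level 10); '==' is equality (level 6)
Higher level binds tighter
'*' has higher precedence than '=='


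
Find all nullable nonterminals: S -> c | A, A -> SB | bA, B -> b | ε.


A nonterminal is nullable iff some alternative derives ε (directly, or every symbol in it is nullable)
Nullable: {B}


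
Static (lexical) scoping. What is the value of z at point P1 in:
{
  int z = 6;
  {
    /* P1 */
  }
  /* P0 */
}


P1's block does not declare z; resolves to the enclosing declaration at depth 0
z = 6


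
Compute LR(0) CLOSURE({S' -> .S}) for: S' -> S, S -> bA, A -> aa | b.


Start: S' -> .S
For each item with dot before a nonterminal B, add B -> .γ for every B-production
Closure: [S' -> .S, S -> .bA]


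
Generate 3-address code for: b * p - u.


Break into single-operator statements:
t1 = b * p
t2 = t1 - u


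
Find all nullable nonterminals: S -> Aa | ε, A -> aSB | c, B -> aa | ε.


A nonterminal is nullable iff some alternative derives ε (directly, or every symbol in it is nullable)
Nullable: {B, S}


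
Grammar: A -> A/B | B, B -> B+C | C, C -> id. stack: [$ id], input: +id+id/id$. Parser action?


'id' on top is the handle for C -> id
Action: reduce (C -> id)


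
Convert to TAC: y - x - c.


Break into single-operator statements:
t1 = y - x
t2 = t1 - c


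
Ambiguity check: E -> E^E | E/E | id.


'id^id/id' has two parse trees (no precedence encoded between ^ and /)
Ambiguous


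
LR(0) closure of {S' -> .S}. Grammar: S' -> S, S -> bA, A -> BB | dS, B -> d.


Start: S' -> .S
For each item with dot before a nonterminal B, add B -> .γ for every B-production
Closure: [S' -> .S, S -> .bA]


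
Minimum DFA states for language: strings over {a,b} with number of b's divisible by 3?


Track (count of b) mod 3: states 0..2, accept at 0
Minimal DFA: 3 states


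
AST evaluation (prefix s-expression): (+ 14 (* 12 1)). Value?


Evaluate inner: (* 12 1) = 12
Evaluate root: (+ 14 12) = 26
Result: 26


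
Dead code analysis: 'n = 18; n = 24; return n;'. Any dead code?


first assignment to n is overwritten before any read
Dead: 'n = 18'


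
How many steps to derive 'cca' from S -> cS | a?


Derivation: S => cS => ccS => cca
Steps: 3


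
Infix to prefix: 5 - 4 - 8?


left-to-right (same/higher precedence on left): tree is (- (- 5 4) 8)
Prefix: - - 5 4 8


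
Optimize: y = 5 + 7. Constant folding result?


5 + 7 = 12 at compile time
Optimized: y = 12


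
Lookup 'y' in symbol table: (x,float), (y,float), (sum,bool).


Lookup 'y' → type float


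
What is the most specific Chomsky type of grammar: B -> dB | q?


Right-linear: every RHS is a terminal or a terminal followed by one nonterminal
Classification: Type 3 (Regular)


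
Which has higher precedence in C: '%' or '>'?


'%' is multiplicative (level 10); '>' is relational (level 7)
Higher level binds tighter
'%' has higher precedence than '>'


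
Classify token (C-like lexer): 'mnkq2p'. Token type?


Pattern: letter/underscore followed by alphanumerics, not a keyword
Type: IDENTIFIER


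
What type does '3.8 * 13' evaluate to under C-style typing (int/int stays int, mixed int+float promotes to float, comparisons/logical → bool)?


Operand types: float * int
Rule: mixed int/float promotes to float; int/int stays int
Result type: float


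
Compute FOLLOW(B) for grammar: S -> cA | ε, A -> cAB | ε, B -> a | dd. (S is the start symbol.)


$ ∈ FOLLOW(S). For each A -> αBβ: add FIRST(β)\{ε} to FOLLOW(B); if β nullable, add FOLLOW(A).
FOLLOW(B) = {$, a, d}


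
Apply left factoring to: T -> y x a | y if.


Common prefix: 'y'
Factored: T -> y T', T' -> x a | if


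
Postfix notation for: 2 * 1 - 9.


Left to right (same or higher precedence on left)
Postfix: 2 1 * 9 -


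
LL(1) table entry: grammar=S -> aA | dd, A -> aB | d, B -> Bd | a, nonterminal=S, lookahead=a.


For [S, a]: 'a' ∈ FIRST(aA)
Entry: S -> aA


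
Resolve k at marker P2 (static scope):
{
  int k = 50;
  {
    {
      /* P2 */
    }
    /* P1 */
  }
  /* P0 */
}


P2's block does not declare k; resolves to the enclosing declaration at depth 0
k = 50


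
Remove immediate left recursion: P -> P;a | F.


Left-recursive alternatives: P;a; non-recursive: F
Introduce P': P -> FP', P' -> ;aP' | ε


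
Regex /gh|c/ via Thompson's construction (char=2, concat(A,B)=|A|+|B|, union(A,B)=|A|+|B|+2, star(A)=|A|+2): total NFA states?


Syntax tree has 3 char leaf(s), 1 union(s), 0 star(s)
chars contribute 3×2 = 6; each union adds +2; each star adds +2
Total: 6 + 2 + 0 = 8 states


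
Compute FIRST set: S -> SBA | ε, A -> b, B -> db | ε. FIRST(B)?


Per alternative of B: FIRST(db) = {d}; FIRST(ε) = {ε}
FIRST(B) = {d, ε}


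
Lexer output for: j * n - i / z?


Scan left to right, longest-match per lexeme
Tokens: ID(j), OP(*), ID(n), OP(-), ID(i), OP(/), ID(z)


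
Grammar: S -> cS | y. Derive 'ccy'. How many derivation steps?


Derivation: S => cS => ccS => ccy
Steps: 3


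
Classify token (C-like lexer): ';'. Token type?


Pattern: delimiter/punctuation
Type: PUNCTUATION


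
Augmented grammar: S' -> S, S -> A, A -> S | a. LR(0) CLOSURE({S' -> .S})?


Start: S' -> .S
For each item with dot before a nonterminal B, add B -> .γ for every B-production
Closure: [S' -> .S, S -> .A, A -> .S, A -> .a]


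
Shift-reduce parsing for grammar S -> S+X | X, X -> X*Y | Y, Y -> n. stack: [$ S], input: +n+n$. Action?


shift '+' to continue S -> S+X
Action: shift


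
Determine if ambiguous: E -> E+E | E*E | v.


'v+v*v' has two parse trees (no precedence encoded between + and *)
Ambiguous


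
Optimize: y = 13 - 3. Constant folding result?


13 - 3 = 10 at compile time
Optimized: y = 10


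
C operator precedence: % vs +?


'%' is multiplicative (level 10); '+' is additive (level 9)
Higher level binds tighter
'%' has higher precedence than '+'


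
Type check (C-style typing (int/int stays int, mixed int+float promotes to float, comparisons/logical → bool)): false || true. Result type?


Operand types: bool || bool
Rule: logical operators take bool operands and yield bool
Result type: bool


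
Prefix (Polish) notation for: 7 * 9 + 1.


left-to-right (same/higher precedence on left): tree is (+ (* 7 9) 1)
Prefix: + * 7 9 1


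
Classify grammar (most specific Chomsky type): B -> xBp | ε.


Single nonterminal LHS, but x^n p^n is not regular
Classification: Type 2 (Context-Free)


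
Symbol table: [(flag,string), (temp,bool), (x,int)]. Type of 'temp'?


Lookup 'temp' → type bool


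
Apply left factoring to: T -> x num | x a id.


Common prefix: 'x'
Factored: T -> x T', T' -> num | a id


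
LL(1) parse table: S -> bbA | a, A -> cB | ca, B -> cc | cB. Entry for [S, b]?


For [S, b]: 'b' ∈ FIRST(bbA)
Entry: S -> bbA


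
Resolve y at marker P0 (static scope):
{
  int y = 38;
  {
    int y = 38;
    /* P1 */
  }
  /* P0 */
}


y declared in the same block as P0
y = 38


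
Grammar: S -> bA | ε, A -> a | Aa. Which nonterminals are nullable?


A nonterminal is nullable iff some alternative derives ε (directly, or every symbol in it is nullable)
Nullable: {S}


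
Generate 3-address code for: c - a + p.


Break into single-operator statements:
t1 = c - a
t2 = t1 + p


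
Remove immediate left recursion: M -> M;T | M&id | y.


Left-recursive alternatives: M;T, M&id; non-recursive: y
Introduce M': M -> yM', M' -> ;TM' | &idM' | ε


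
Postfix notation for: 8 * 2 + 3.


Left to right (same or higher precedence on left)
Postfix: 8 2 * 3 +


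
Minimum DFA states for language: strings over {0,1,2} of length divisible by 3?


Track length mod 3: states 0..2, accept at 0
Minimal DFA: 3 states


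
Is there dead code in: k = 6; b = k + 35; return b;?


k is read by b's definition; b is returned
No dead code


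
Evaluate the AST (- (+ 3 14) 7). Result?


Evaluate inner: (+ 3 14) = 17
Evaluate root: (- 17 7) = 10
Result: 10


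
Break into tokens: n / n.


Scan left to right, longest-match per lexeme
Tokens: ID(n), OP(/), ID(n)


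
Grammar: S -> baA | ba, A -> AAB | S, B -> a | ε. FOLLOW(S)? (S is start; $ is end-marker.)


$ ∈ FOLLOW(S). For each A -> αBβ: add FIRST(β)\{ε} to FOLLOW(B); if β nullable, add FOLLOW(A).
FOLLOW(S) = {$, a, b}


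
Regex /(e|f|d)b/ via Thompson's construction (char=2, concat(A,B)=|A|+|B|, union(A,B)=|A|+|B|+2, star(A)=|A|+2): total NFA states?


Syntax tree has 4 char leaf(s), 2 union(s), 0 star(s)
chars contribute 4×2 = 8; each union adds +2; each star adds +2
Total: 8 + 4 + 0 = 12 states


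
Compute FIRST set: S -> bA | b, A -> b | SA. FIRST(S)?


Per alternative of S: FIRST(bA) = {b}; FIRST(b) = {b}
FIRST(S) = {b}


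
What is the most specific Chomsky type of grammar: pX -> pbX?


LHS has context (more than one symbol) and |LHS| ≤ |RHS|
Classification: Type 1 (Context-Sensitive)


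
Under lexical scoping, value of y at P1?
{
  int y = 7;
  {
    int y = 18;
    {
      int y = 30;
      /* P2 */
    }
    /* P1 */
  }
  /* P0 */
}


y declared in the same block as P1
y = 18


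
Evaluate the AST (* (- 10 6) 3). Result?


Evaluate inner: (- 10 6) = 4
Evaluate root: (* 4 3) = 12
Result: 12


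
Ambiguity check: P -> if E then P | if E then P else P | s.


dangling else: 'if E then if E then s else s' parses two ways
Ambiguous


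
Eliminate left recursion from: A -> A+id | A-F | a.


Left-recursive alternatives: A+id, A-F; non-recursive: a
Introduce A': A -> aA', A' -> +idA' | -FA' | ε


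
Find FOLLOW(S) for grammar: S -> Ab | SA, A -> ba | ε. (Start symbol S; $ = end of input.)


$ ∈ FOLLOW(S). For each A -> αBβ: add FIRST(β)\{ε} to FOLLOW(B); if β nullable, add FOLLOW(A).
FOLLOW(S) = {$, b}


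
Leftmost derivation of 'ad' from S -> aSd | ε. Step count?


Derivation: S => aSd => ad
Steps: 2


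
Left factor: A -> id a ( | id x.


Common prefix: 'id'
Factored: A -> id A', A' -> a ( | x


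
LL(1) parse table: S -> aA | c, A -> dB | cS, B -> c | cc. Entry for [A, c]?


For [A, c]: 'c' ∈ FIRST(cS)
Entry: A -> cS


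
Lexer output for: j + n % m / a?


Scan left to right, longest-match per lexeme
Tokens: ID(j), OP(+), ID(n), OP(%), ID(m), OP(/), ID(a)


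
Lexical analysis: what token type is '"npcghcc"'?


Pattern: double-quoted sequence
Type: STRING_LITERAL


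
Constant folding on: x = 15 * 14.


15 * 14 = 210 at compile time
Optimized: x = 210


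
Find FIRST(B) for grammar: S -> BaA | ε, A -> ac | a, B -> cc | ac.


Per alternative of B: FIRST(cc) = {c}; FIRST(ac) = {a}
FIRST(B) = {a, c}


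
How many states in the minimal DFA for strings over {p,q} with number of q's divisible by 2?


Track (count of q) mod 2: states 0..1, accept at 0
Minimal DFA: 2 states


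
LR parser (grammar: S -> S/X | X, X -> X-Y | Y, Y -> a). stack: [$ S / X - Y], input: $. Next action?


handle 'X-Y' on top
Action: reduce (X -> X-Y)


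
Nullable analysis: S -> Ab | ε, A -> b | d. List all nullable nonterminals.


A nonterminal is nullable iff some alternative derives ε (directly, or every symbol in it is nullable)
Nullable: {S}


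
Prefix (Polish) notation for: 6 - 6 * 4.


'*' binds tighter: tree is (- 6 (* 6 4))
Prefix: - 6 * 6 4


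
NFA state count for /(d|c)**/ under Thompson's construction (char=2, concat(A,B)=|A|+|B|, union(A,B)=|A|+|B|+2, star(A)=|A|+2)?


Syntax tree has 2 char leaf(s), 1 union(s), 2 star(s)
chars contribute 2×2 = 4; each union adds +2; each star adds +2
Total: 4 + 2 + 4 = 10 states


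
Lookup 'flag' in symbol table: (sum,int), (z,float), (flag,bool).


Lookup 'flag' → type bool


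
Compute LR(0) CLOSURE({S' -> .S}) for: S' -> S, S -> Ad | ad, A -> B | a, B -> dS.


Start: S' -> .S
For each item with dot before a nonterminal B, add B -> .γ for every B-production
Closure: [S' -> .S, S -> .Ad, S -> .ad, A -> .B, A -> .a, B -> .dS]


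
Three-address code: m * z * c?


Break into single-operator statements:
t1 = m * z
t2 = t1 * c


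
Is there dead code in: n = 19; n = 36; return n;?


first assignment to n is overwritten before any read
Dead: 'n = 19'


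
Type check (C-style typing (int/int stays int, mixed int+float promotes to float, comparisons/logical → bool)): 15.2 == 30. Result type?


Operand types: float == int
Rule: comparison yields bool
Result type: bool


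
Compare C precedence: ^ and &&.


'^' is bitwise XOR (level 4); '&&' is logical AND (level 2)
Higher level binds tighter
'^' has higher precedence than '&&'


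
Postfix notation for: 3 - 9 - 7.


Left to right (same or higher precedence on left)
Postfix: 3 9 - 7 -


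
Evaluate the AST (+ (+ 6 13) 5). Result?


Evaluate inner: (+ 6 13) = 19
Evaluate root: (+ 19 5) = 24
Result: 24


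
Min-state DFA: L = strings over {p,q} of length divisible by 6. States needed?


Track length mod 6: states 0..5, accept at 0
Minimal DFA: 6 states


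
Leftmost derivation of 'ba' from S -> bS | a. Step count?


Derivation: S => bS => ba
Steps: 2


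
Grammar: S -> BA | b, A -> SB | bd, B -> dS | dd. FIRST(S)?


Per alternative of S: FIRST(BA) = {d}; FIRST(b) = {b}
FIRST(S) = {b, d}


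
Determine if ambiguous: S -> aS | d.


right-linear, alternatives start with distinct terminals 'a' vs 'd': unique leftmost derivation
Unambiguous


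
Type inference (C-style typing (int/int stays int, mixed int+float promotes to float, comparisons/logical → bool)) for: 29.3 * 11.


Operand types: float * int
Rule: mixed int/float promotes to float; int/int stays int
Result type: float


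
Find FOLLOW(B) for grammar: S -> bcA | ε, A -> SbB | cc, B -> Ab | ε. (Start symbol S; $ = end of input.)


$ ∈ FOLLOW(S). For each A -> αBβ: add FIRST(β)\{ε} to FOLLOW(B); if β nullable, add FOLLOW(A).
FOLLOW(B) = {$, b}


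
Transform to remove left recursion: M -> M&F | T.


Left-recursive alternatives: M&F; non-recursive: T
Introduce M': M -> TM', M' -> &FM' | ε


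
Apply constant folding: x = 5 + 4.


5 + 4 = 9 at compile time
Optimized: x = 9


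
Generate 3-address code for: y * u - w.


Break into single-operator statements:
t1 = y * u
t2 = t1 - w


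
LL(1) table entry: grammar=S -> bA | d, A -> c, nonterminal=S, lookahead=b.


For [S, b]: 'b' ∈ FIRST(bA)
Entry: S -> bA


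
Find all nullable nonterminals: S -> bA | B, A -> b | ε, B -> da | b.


A nonterminal is nullable iff some alternative derives ε (directly, or every symbol in it is nullable)
Nullable: {A}


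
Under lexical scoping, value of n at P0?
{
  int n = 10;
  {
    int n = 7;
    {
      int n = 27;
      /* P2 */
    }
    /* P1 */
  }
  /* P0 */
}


n declared in the same block as P0
n = 10


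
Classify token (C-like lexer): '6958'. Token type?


Pattern: digits only
Type: INTEGER_LITERAL


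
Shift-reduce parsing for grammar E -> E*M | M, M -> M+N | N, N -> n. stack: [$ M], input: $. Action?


lookahead ∉ {+} so M won't extend; reduce E -> M
Action: reduce (E -> M)


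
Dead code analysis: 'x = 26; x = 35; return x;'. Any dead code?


first assignment to x is overwritten before any read
Dead: 'x = 26'


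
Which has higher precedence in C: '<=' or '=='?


'<=' is relational (level 7); '==' is equality (level 6)
Higher level binds tighter
'<=' has higher precedence than '=='


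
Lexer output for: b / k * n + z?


Scan left to right, longest-match per lexeme
Tokens: ID(b), OP(/), ID(k), OP(*), ID(n), OP(+), ID(z)


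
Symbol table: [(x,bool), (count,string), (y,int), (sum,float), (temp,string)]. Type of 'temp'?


Lookup 'temp' → type string


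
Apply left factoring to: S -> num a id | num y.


Common prefix: 'num'
Factored: S -> num S', S' -> a id | y


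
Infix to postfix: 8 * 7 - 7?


Left to right (same or higher precedence on left)
Postfix: 8 7 * 7 -


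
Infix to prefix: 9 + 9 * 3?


'*' binds tighter: tree is (+ 9 (* 9 3))
Prefix: + 9 * 9 3


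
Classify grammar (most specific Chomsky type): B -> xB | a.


Right-linear: every RHS is a terminal or a terminal followed by one nonterminal
Classification: Type 3 (Regular)


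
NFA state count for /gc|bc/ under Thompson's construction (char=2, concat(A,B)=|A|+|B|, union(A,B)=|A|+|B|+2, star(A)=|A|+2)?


Syntax tree has 4 char leaf(s), 1 union(s), 0 star(s)
chars contribute 4×2 = 8; each union adds +2; each star adds +2
Total: 8 + 2 + 0 = 10 states


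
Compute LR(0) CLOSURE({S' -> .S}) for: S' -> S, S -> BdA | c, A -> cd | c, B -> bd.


Start: S' -> .S
For each item with dot before a nonterminal B, add B -> .γ for every B-production
Closure: [S' -> .S, S -> .BdA, S -> .c, B -> .bd]


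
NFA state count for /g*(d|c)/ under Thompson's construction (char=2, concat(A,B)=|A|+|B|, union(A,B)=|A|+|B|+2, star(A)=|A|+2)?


Syntax tree has 3 char leaf(s), 1 union(s), 1 star(s)
chars contribute 3×2 = 6; each union adds +2; each star adds +2
Total: 6 + 2 + 2 = 10 states


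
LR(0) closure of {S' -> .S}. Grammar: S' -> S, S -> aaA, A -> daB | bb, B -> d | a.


Start: S' -> .S
For each item with dot before a nonterminal B, add B -> .γ for every B-production
Closure: [S' -> .S, S -> .aaA]


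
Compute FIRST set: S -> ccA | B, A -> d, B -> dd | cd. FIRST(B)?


Per alternative of B: FIRST(dd) = {d}; FIRST(cd) = {c}
FIRST(B) = {c, d}


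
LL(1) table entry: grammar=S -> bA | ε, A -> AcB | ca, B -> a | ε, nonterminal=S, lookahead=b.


For [S, b]: 'b' ∈ FIRST(bA)
Entry: S -> bA


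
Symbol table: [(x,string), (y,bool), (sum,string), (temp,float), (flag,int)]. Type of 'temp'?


Lookup 'temp' → type float


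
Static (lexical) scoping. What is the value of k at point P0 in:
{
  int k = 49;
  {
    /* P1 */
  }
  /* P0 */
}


k declared in the same block as P0
k = 49


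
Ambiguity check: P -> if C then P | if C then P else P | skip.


dangling else: 'if C then if C then skip else skip' parses two ways
Ambiguous


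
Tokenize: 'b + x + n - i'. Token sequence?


Scan left to right, longest-match per lexeme
Tokens: ID(b), OP(+), ID(x), OP(+), ID(n), OP(-), ID(i)


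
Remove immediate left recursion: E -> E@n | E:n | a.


Left-recursive alternatives: E@n, E:n; non-recursive: a
Introduce E': E -> aE', E' -> @nE' | :nE' | ε


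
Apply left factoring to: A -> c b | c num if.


Common prefix: 'c'
Factored: A -> c A', A' -> b | num if


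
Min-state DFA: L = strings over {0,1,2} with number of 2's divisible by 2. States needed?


Track (count of 2) mod 2: states 0..1, accept at 0
Minimal DFA: 2 states


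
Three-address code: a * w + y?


Break into single-operator statements:
t1 = a * w
t2 = t1 + y


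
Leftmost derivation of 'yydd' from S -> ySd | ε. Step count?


Derivation: S => ySd => yySdd => yydd
Steps: 3


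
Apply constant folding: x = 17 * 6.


17 * 6 = 102 at compile time
Optimized: x = 102


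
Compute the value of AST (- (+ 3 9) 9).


Evaluate inner: (+ 3 9) = 12
Evaluate root: (- 12 9) = 3
Result: 3


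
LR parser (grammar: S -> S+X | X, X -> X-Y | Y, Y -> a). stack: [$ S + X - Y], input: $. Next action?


handle 'X-Y' on top
Action: reduce (X -> X-Y)


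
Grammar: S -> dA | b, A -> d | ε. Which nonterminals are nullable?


A nonterminal is nullable iff some alternative derives ε (directly, or every symbol in it is nullable)
Nullable: {A}


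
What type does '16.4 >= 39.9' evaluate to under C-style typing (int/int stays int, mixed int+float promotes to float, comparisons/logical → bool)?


Operand types: float >= float
Rule: comparison yields bool
Result type: bool


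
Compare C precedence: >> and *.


'*' is multiplicative (level 10); '>>' is shift (level 8)
Higher level binds tighter
'*' has higher precedence than '>>'


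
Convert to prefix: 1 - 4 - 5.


left-to-right (same/higher precedence on left): tree is (- (- 1 4) 5)
Prefix: - - 1 4 5


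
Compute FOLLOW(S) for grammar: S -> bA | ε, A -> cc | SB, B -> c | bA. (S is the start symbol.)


$ ∈ FOLLOW(S). For each A -> αBβ: add FIRST(β)\{ε} to FOLLOW(B); if β nullable, add FOLLOW(A).
FOLLOW(S) = {$, b, c}


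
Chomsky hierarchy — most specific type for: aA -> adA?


LHS has context (more than one symbol) and |LHS| ≤ |RHS|
Classification: Type 1 (Context-Sensitive)


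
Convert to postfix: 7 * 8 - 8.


Left to right (same or higher precedence on left)
Postfix: 7 8 * 8 -


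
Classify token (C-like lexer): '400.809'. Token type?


Pattern: digits with a decimal point
Type: FLOAT_LITERAL


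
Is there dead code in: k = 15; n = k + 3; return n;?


k is read by n's definition; n is returned
No dead code


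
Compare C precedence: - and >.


'-' is additive (level 9); '>' is relational (level 7)
Higher level binds tighter
'-' has higher precedence than '>'


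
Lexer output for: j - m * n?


Scan left to right, longest-match per lexeme
Tokens: ID(j), OP(-), ID(m), OP(*), ID(n)


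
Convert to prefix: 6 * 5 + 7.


left-to-right (same/higher precedence on left): tree is (+ (* 6 5) 7)
Prefix: + * 6 5 7


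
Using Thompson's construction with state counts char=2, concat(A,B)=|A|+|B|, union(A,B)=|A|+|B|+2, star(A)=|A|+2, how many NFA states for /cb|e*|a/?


Syntax tree has 4 char leaf(s), 2 union(s), 1 star(s)
chars contribute 4×2 = 8; each union adds +2; each star adds +2
Total: 8 + 4 + 2 = 14 states


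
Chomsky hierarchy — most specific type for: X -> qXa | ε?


Single nonterminal LHS, but q^n a^n is not regular
Classification: Type 2 (Context-Free)


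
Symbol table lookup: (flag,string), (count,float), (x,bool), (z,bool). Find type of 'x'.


Lookup 'x' → type bool


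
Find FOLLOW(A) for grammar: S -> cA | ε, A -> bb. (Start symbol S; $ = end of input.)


$ ∈ FOLLOW(S). For each A -> αBβ: add FIRST(β)\{ε} to FOLLOW(B); if β nullable, add FOLLOW(A).
FOLLOW(A) = {$}


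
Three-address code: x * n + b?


Break into single-operator statements:
t1 = x * n
t2 = t1 + b


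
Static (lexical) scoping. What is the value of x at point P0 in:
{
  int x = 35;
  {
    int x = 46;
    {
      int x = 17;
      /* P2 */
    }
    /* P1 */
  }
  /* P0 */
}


x declared in the same block as P0
x = 35


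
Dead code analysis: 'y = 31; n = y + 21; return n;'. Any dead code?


y is read by n's definition; n is returned
No dead code


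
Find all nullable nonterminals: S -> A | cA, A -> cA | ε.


A nonterminal is nullable iff some alternative derives ε (directly, or every symbol in it is nullable)
Nullable: {A, S}


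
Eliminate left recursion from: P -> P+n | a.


Left-recursive alternatives: P+n; non-recursive: a
Introduce P': P -> aP', P' -> +nP' | ε


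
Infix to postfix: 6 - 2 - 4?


Left to right (same or higher precedence on left)
Postfix: 6 2 - 4 -


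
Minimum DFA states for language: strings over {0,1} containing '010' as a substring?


KMP-style automaton: 3 progress states + 1 absorbing accept = 4
Minimal DFA: 4 states


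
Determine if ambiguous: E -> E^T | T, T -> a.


precedence layered via separate nonterminal T: deterministic
Unambiguous


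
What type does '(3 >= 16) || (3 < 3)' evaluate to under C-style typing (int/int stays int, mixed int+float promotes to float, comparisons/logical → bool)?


Operand types: bool || bool
Rule: logical operators take bool operands and yield bool
Result type: bool


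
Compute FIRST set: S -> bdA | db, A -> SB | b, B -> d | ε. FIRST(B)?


Per alternative of B: FIRST(d) = {d}; FIRST(ε) = {ε}
FIRST(B) = {d, ε}


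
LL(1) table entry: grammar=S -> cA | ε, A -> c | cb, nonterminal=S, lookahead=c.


For [S, c]: 'c' ∈ FIRST(cA)
Entry: S -> cA


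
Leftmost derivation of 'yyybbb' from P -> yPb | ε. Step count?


Derivation: P => yPb => yyPbb => yyyPbbb => yyybbb
Steps: 4


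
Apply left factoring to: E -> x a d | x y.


Common prefix: 'x'
Factored: E -> x E', E' -> a d | y


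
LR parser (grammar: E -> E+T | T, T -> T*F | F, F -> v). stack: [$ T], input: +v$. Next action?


lookahead ∉ {*} so T won't extend; reduce E -> T
Action: reduce (E -> T)


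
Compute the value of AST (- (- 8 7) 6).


Evaluate inner: (- 8 7) = 1
Evaluate root: (- 1 6) = -5
Result: -5


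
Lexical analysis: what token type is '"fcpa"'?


Pattern: double-quoted sequence
Type: STRING_LITERAL


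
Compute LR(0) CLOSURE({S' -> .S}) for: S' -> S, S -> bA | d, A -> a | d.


Start: S' -> .S
For each item with dot before a nonterminal B, add B -> .γ for every B-production
Closure: [S' -> .S, S -> .bA, S -> .d]


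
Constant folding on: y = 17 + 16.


17 + 16 = 33 at compile time
Optimized: y = 33


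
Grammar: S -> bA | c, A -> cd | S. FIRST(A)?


Per alternative of A: FIRST(cd) = {c}; FIRST(S) = {b, c}
FIRST(A) = {b, c}


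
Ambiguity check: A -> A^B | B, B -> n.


precedence layered via separate nonterminal B: deterministic
Unambiguous


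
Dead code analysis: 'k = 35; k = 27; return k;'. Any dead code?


first assignment to k is overwritten before any read
Dead: 'k = 35'


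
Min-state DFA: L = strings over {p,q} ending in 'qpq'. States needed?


Track the longest suffix of input matching a prefix of 'qpq': 4 classes (prefixes of length 0..3)
Minimal DFA: 4 states


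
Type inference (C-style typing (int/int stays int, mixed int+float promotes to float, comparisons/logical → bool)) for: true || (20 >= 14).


Operand types: bool || bool
Rule: logical operators take bool operands and yield bool
Result type: bool


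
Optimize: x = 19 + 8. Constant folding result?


19 + 8 = 27 at compile time
Optimized: x = 27


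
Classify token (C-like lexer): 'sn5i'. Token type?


Pattern: letter/underscore followed by alphanumerics, not a keyword
Type: IDENTIFIER


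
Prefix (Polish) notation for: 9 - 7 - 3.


left-to-right (same/higher precedence on left): tree is (- (- 9 7) 3)
Prefix: - - 9 7 3


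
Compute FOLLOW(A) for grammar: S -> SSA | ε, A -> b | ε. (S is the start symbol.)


$ ∈ FOLLOW(S). For each A -> αBβ: add FIRST(β)\{ε} to FOLLOW(B); if β nullable, add FOLLOW(A).
FOLLOW(A) = {$, b}


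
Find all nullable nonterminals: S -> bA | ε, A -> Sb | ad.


A nonterminal is nullable iff some alternative derives ε (directly, or every symbol in it is nullable)
Nullable: {S}


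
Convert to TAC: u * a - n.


Break into single-operator statements:
t1 = u * a
t2 = t1 - n


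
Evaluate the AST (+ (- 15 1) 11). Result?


Evaluate inner: (- 15 1) = 14
Evaluate root: (+ 14 11) = 25
Result: 25


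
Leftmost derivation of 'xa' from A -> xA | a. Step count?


Derivation: A => xA => xa
Steps: 2


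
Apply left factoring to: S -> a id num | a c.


Common prefix: 'a'
Factored: S -> a S', S' -> id num | c


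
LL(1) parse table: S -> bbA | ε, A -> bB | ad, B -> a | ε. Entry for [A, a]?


For [A, a]: 'a' ∈ FIRST(ad)
Entry: A -> ad


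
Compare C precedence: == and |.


'==' is equality (level 6); '|' is bitwise OR (level 3)
Higher level binds tighter
'==' has higher precedence than '|'


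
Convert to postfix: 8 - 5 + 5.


Left to right (same or higher precedence on left)
Postfix: 8 5 - 5 +


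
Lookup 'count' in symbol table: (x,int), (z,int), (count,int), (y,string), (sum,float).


Lookup 'count' → type int


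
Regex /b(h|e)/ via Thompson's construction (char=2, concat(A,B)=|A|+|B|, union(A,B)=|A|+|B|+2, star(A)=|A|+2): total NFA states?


Syntax tree has 3 char leaf(s), 1 union(s), 0 star(s)
chars contribute 3×2 = 6; each union adds +2; each star adds +2
Total: 6 + 2 + 0 = 8 states


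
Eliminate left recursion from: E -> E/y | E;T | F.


Left-recursive alternatives: E/y, E;T; non-recursive: F
Introduce E': E -> FE', E' -> /yE' | ;TE' | ε


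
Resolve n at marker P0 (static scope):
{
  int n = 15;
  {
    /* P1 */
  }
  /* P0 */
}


n declared in the same block as P0
n = 15


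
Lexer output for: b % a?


Scan left to right, longest-match per lexeme
Tokens: ID(b), OP(%), ID(a)


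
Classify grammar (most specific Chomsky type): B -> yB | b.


Right-linear: every RHS is a terminal or a terminal followed by one nonterminal
Classification: Type 3 (Regular)


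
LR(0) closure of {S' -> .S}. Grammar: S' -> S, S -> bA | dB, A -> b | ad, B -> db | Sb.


Start: S' -> .S
For each item with dot before a nonterminal B, add B -> .γ for every B-production
Closure: [S' -> .S, S -> .bA, S -> .dB]


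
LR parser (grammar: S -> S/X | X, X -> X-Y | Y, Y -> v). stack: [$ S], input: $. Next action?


start symbol S on stack, input exhausted
Action: accept


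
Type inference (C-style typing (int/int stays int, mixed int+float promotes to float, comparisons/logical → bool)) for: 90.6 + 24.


Operand types: float + int
Rule: mixed int/float promotes to float; int/int stays int
Result type: float


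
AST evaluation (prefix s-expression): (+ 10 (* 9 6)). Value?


Evaluate inner: (* 9 6) = 54
Evaluate root: (+ 10 54) = 64
Result: 64


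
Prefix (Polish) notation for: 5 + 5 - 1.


left-to-right (same/higher precedence on left): tree is (- (+ 5 5) 1)
Prefix: - + 5 5 1


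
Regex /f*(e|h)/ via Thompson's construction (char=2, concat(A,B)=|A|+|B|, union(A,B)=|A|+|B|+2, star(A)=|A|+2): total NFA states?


Syntax tree has 3 char leaf(s), 1 union(s), 1 star(s)
chars contribute 3×2 = 6; each union adds +2; each star adds +2
Total: 6 + 2 + 2 = 10 states


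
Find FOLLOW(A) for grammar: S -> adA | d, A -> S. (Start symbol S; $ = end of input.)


$ ∈ FOLLOW(S). For each A -> αBβ: add FIRST(β)\{ε} to FOLLOW(B); if β nullable, add FOLLOW(A).
FOLLOW(A) = {$}


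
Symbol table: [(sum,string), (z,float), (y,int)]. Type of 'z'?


Lookup 'z' → type float


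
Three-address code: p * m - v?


Break into single-operator statements:
t1 = p * m
t2 = t1 - v


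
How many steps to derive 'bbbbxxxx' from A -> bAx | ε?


Derivation: A => bAx => bbAxx => bbbAxxx => bbbbAxxxx => bbbbxxxx
Steps: 5


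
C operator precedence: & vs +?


'+' is additive (level 9); '&' is bitwise AND (level 5)
Higher level binds tighter
'+' has higher precedence than '&'


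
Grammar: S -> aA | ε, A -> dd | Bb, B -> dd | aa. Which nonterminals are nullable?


A nonterminal is nullable iff some alternative derives ε (directly, or every symbol in it is nullable)
Nullable: {S}


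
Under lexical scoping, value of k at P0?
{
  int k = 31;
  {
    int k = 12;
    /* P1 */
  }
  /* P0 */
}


k declared in the same block as P0
k = 31


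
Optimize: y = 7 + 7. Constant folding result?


7 + 7 = 14 at compile time
Optimized: y = 14
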